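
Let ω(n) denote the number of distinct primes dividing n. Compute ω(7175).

3

7175 = 5^2 · 287
287 = 7 · 41
7175 = 5^2 · 7 · 41, which has 3 distinct prime factors.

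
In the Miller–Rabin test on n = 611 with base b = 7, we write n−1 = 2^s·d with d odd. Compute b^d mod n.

611 − 1 = 610 = 2^1 · 305, so d = 305.
7^1 ≡ 7 (mod 611)
7^2 ≡ 7^2 = 49 ≡ 49 (mod 611)
7^4 ≡ 49^2 = 2401 ≡ 568 (mod 611)
7^8 ≡ 568^2 = 322624 ≡ 16 (mod 611)
7^16 ≡ 16^2 = 256 ≡ 256 (mod 611)
7^32 ≡ 256^2 = 65536 ≡ 159 (mod 611)
7^64 ≡ 159^2 = 25281 ≡ 230 (mod 611)
7^128 ≡ 230^2 = 52900 ≡ 354 (mod 611)
7^256 ≡ 354^2 = 125316 ≡ 61 (mod 611)
305 = 256 + 32 + 16 + 1 in binary powers of 2.
So 7^305 ≡ 61 · 159 · 256 · 7 ≡ 102 (mod 611).
Squaring chain: 102; never reaches −1, so base 7 is a Miller–Rabin witness that 611 is composite.

102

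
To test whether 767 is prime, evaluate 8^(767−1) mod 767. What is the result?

8^1 ≡ 8 (mod 767)
8^2 ≡ 8^2 = 64 ≡ 64 (mod 767)
8^4 ≡ 64^2 = 4096 ≡ 261 (mod 767)
8^8 ≡ 261^2 = 68121 ≡ 625 (mod 767)
8^16 ≡ 625^2 = 390625 ≡ 222 (mod 767)
8^32 ≡ 222^2 = 49284 ≡ 196 (mod 767)
8^64 ≡ 196^2 = 38416 ≡ 66 (mod 767)
8^128 ≡ 66^2 = 4356 ≡ 521 (mod 767)
8^256 ≡ 521^2 = 271441 ≡ 690 (mod 767)
8^512 ≡ 690^2 = 476100 ≡ 560 (mod 767)
766 = 512 + 128 + 64 + 32 + 16 + 8 + 4 + 2 in binary powers of 2.
So 8^766 ≡ 560 · 521 · 66 · 196 · 222 · 625 · 261 · 64 ≡ 285 (mod 767).
Since 285 ≠ 1, base 8 is a Fermat witness: 767 is composite.

285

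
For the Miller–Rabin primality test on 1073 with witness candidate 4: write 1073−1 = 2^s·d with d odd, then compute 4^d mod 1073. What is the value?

817

1073 − 1 = 1072 = 2^4 · 67, so d = 67.
4^1 ≡ 4 (mod 1073)
4^2 ≡ 4^2 = 16 ≡ 16 (mod 1073)
4^4 ≡ 16^2 = 256 ≡ 256 (mod 1073)
4^8 ≡ 256^2 = 65536 ≡ 83 (mod 1073)
4^16 ≡ 83^2 = 6889 ≡ 451 (mod 1073)
4^32 ≡ 451^2 = 203401 ≡ 604 (mod 1073)
4^64 ≡ 604^2 = 364816 ≡ 1069 (mod 1073)
67 = 64 + 2 + 1 in binary powers of 2.
So 4^67 ≡ 1069 · 16 · 4 ≡ 817 (mod 1073).
Squaring chain: 817 → 83 → 451 → 604; never reaches −1, so base 4 is a Miller–Rabin witness that 1073 is composite.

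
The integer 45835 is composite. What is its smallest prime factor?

45835 is odd.
Digit sum 25, not divisible by 3.
Ends in 5: divisible by 5.

5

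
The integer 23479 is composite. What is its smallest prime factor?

53

23479 is odd.
Digit sum 25, not divisible by 3.
Ends in 9: not divisible by 5.
7: 23479 = 7·3354 + 1
11: 23479 = 11·2134 + 5
13: 23479 = 13·1806 + 1
17: 23479 = 17·1381 + 2
19: 23479 = 19·1235 + 14
23: 23479 = 23·1020 + 19
29: 23479 = 29·809 + 18
31: 23479 = 31·757 + 12
37: 23479 = 37·634 + 21
41: 23479 = 41·572 + 27
43: 23479 = 43·546 + 1
47: 23479 = 47·499 + 26
53: 23479 = 53·443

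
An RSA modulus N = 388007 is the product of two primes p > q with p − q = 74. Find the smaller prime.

587

Since p = q + 74, we have 388007 = q(q + 74), so q² + 74q − 388007 = 0.
Discriminant: 74² + 4·388007 = 5476 + 1552028 = 1557504; √1557504 = 1248.
q = (−74 + 1248)/2 = 587, and p = q + 74 = 661.
Check: 587 · 661 = 388007.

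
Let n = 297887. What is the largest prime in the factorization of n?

97

297887 = 37 · 8051
8051 = 83 · 97
97 is prime.
So 297887 = 37 · 83 · 97; the largest prime factor is 97.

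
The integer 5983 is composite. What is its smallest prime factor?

31

5983 is odd.
Digit sum 25, not divisible by 3.
Ends in 3: not divisible by 5.
7: 5983 = 7·854 + 5
11: 5983 = 11·543 + 10
13: 5983 = 13·460 + 3
17: 5983 = 17·351 + 16
19: 5983 = 19·314 + 17
23: 5983 = 23·260 + 3
29: 5983 = 29·206 + 9
31: 5983 = 31·193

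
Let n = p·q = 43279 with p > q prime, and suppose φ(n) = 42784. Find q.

113

φ(n) = (p−1)(q−1) = n − (p+q) + 1, so p + q = 43279 − 42784 + 1 = 496.
p and q are the roots of t² − 496t + 43279 = 0.
Discriminant: 496² − 4·43279 = 246016 − 173116 = 72900; √72900 = 270.
q = (496 − 270)/2 = 113, p = (496 + 270)/2 = 383.
Check: 113 · 383 = 43279.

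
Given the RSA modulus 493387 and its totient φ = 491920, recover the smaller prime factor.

φ(n) = (p−1)(q−1) = n − (p+q) + 1, so p + q = 493387 − 491920 + 1 = 1468.
p and q are the roots of t² − 1468t + 493387 = 0.
Discriminant: 1468² − 4·493387 = 2155024 − 1973548 = 181476; √181476 = 426.
q = (1468 − 426)/2 = 521, p = (1468 + 426)/2 = 947.
Check: 521 · 947 = 493387.

521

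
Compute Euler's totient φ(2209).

Factor: 2209 = 47^2.
φ(2209) = 47^1·(47−1) = 2162.

2162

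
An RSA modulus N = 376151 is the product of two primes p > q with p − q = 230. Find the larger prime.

Since p = q + 230, we have 376151 = q(q + 230), so q² + 230q − 376151 = 0.
Discriminant: 230² + 4·376151 = 52900 + 1504604 = 1557504; √1557504 = 1248.
q = (−230 + 1248)/2 = 509, and p = q + 230 = 739.
Check: 509 · 739 = 376151.

739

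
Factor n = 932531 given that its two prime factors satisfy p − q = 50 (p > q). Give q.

941

Since p = q + 50, we have 932531 = q(q + 50), so q² + 50q − 932531 = 0.
Discriminant: 50² + 4·932531 = 2500 + 3730124 = 3732624; √3732624 = 1932.
q = (−50 + 1932)/2 = 941, and p = q + 50 = 991.
Check: 941 · 991 = 932531.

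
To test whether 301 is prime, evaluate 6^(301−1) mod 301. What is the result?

6^1 ≡ 6 (mod 301)
6^2 ≡ 6^2 = 36 ≡ 36 (mod 301)
6^4 ≡ 36^2 = 1296 ≡ 92 (mod 301)
6^8 ≡ 92^2 = 8464 ≡ 36 (mod 301)
6^16 ≡ 36^2 = 1296 ≡ 92 (mod 301)
6^32 ≡ 92^2 = 8464 ≡ 36 (mod 301)
6^64 ≡ 36^2 = 1296 ≡ 92 (mod 301)
6^128 ≡ 92^2 = 8464 ≡ 36 (mod 301)
6^256 ≡ 36^2 = 1296 ≡ 92 (mod 301)
300 = 256 + 32 + 8 + 4 in binary powers of 2.
So 6^300 ≡ 92 · 36 · 36 · 92 ≡ 1 (mod 301).
Since the result is 1, base 6 gives no evidence that 301 is composite.

1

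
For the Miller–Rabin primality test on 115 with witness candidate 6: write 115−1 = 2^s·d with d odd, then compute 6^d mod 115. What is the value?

115 − 1 = 114 = 2^1 · 57, so d = 57.
6^1 ≡ 6 (mod 115)
6^2 ≡ 6^2 = 36 ≡ 36 (mod 115)
6^4 ≡ 36^2 = 1296 ≡ 31 (mod 115)
6^8 ≡ 31^2 = 961 ≡ 41 (mod 115)
6^16 ≡ 41^2 = 1681 ≡ 71 (mod 115)
6^32 ≡ 71^2 = 5041 ≡ 96 (mod 115)
57 = 32 + 16 + 8 + 1 in binary powers of 2.
So 6^57 ≡ 96 · 71 · 41 · 6 ≡ 36 (mod 115).
Squaring chain: 36; never reaches −1, so base 6 is a Miller–Rabin witness that 115 is composite.

36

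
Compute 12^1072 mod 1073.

12^1 ≡ 12 (mod 1073)
12^2 ≡ 12^2 = 144 ≡ 144 (mod 1073)
12^4 ≡ 144^2 = 20736 ≡ 349 (mod 1073)
12^8 ≡ 349^2 = 121801 ≡ 552 (mod 1073)
12^16 ≡ 552^2 = 304704 ≡ 1045 (mod 1073)
12^32 ≡ 1045^2 = 1092025 ≡ 784 (mod 1073)
12^64 ≡ 784^2 = 614656 ≡ 900 (mod 1073)
12^128 ≡ 900^2 = 810000 ≡ 958 (mod 1073)
12^256 ≡ 958^2 = 917764 ≡ 349 (mod 1073)
12^512 ≡ 349^2 = 121801 ≡ 552 (mod 1073)
12^1024 ≡ 552^2 = 304704 ≡ 1045 (mod 1073)
1072 = 1024 + 32 + 16 in binary powers of 2.
So 12^1072 ≡ 1045 · 784 · 1045 ≡ 900 (mod 1073).
Since 900 ≠ 1, base 12 is a Fermat witness: 1073 is composite.

900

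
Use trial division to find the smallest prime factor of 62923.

7

62923 is odd.
Digit sum 22, not divisible by 3.
Ends in 3: not divisible by 5.
7: 62923 = 7·8989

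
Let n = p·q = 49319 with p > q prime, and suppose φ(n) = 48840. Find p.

φ(n) = (p−1)(q−1) = n − (p+q) + 1, so p + q = 49319 − 48840 + 1 = 480.
p and q are the roots of t² − 480t + 49319 = 0.
Discriminant: 480² − 4·49319 = 230400 − 197276 = 33124; √33124 = 182.
q = (480 − 182)/2 = 149, p = (480 + 182)/2 = 331.
Check: 149 · 331 = 49319.

331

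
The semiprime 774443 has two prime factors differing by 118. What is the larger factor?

941

Since p = q + 118, we have 774443 = q(q + 118), so q² + 118q − 774443 = 0.
Discriminant: 118² + 4·774443 = 13924 + 3097772 = 3111696; √3111696 = 1764.
q = (−118 + 1764)/2 = 823, and p = q + 118 = 941.
Check: 823 · 941 = 774443.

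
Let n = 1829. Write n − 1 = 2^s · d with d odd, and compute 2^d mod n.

655

1829 − 1 = 1828 = 2^2 · 457, so d = 457.
2^1 ≡ 2 (mod 1829)
2^2 ≡ 2^2 = 4 ≡ 4 (mod 1829)
2^4 ≡ 4^2 = 16 ≡ 16 (mod 1829)
2^8 ≡ 16^2 = 256 ≡ 256 (mod 1829)
2^16 ≡ 256^2 = 65536 ≡ 1521 (mod 1829)
2^32 ≡ 1521^2 = 2313441 ≡ 1585 (mod 1829)
2^64 ≡ 1585^2 = 2512225 ≡ 1008 (mod 1829)
2^128 ≡ 1008^2 = 1016064 ≡ 969 (mod 1829)
2^256 ≡ 969^2 = 938961 ≡ 684 (mod 1829)
457 = 256 + 128 + 64 + 8 + 1 in binary powers of 2.
So 2^457 ≡ 684 · 969 · 1008 · 256 · 2 ≡ 655 (mod 1829).
Squaring chain: 655 → 1039; never reaches −1, so base 2 is a Miller–Rabin witness that 1829 is composite.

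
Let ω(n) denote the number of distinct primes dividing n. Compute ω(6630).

5

6630 = 2 · 3315
3315 = 3 · 1105
1105 = 5 · 221
221 = 13 · 17
6630 = 2 · 3 · 5 · 13 · 17, which has 5 distinct prime factors.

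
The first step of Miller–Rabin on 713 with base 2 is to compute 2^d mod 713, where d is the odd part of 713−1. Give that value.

140

713 − 1 = 712 = 2^3 · 89, so d = 89.
2^1 ≡ 2 (mod 713)
2^2 ≡ 2^2 = 4 ≡ 4 (mod 713)
2^4 ≡ 4^2 = 16 ≡ 16 (mod 713)
2^8 ≡ 16^2 = 256 ≡ 256 (mod 713)
2^16 ≡ 256^2 = 65536 ≡ 653 (mod 713)
2^32 ≡ 653^2 = 426409 ≡ 35 (mod 713)
2^64 ≡ 35^2 = 1225 ≡ 512 (mod 713)
89 = 64 + 16 + 8 + 1 in binary powers of 2.
So 2^89 ≡ 512 · 653 · 256 · 2 ≡ 140 (mod 713).
Squaring chain: 140 → 349 → 591; never reaches −1, so base 2 is a Miller–Rabin witness that 713 is composite.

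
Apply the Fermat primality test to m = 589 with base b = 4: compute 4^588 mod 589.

4^1 ≡ 4 (mod 589)
4^2 ≡ 4^2 = 16 ≡ 16 (mod 589)
4^4 ≡ 16^2 = 256 ≡ 256 (mod 589)
4^8 ≡ 256^2 = 65536 ≡ 157 (mod 589)
4^16 ≡ 157^2 = 24649 ≡ 500 (mod 589)
4^32 ≡ 500^2 = 250000 ≡ 264 (mod 589)
4^64 ≡ 264^2 = 69696 ≡ 194 (mod 589)
4^128 ≡ 194^2 = 37636 ≡ 529 (mod 589)
4^256 ≡ 529^2 = 279841 ≡ 66 (mod 589)
4^512 ≡ 66^2 = 4356 ≡ 233 (mod 589)
588 = 512 + 64 + 8 + 4 in binary powers of 2.
So 4^588 ≡ 233 · 194 · 157 · 256 ≡ 64 (mod 589).
Since 64 ≠ 1, base 4 is a Fermat witness: 589 is composite.

64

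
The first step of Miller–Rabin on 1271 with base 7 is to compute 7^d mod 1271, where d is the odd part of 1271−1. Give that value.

191

1271 − 1 = 1270 = 2^1 · 635, so d = 635.
7^1 ≡ 7 (mod 1271)
7^2 ≡ 7^2 = 49 ≡ 49 (mod 1271)
7^4 ≡ 49^2 = 2401 ≡ 1130 (mod 1271)
7^8 ≡ 1130^2 = 1276900 ≡ 816 (mod 1271)
7^16 ≡ 816^2 = 665856 ≡ 1123 (mod 1271)
7^32 ≡ 1123^2 = 1261129 ≡ 297 (mod 1271)
7^64 ≡ 297^2 = 88209 ≡ 510 (mod 1271)
7^128 ≡ 510^2 = 260100 ≡ 816 (mod 1271)
7^256 ≡ 816^2 = 665856 ≡ 1123 (mod 1271)
7^512 ≡ 1123^2 = 1261129 ≡ 297 (mod 1271)
635 = 512 + 64 + 32 + 16 + 8 + 2 + 1 in binary powers of 2.
So 7^635 ≡ 297 · 510 · 297 · 1123 · 816 · 49 · 7 ≡ 191 (mod 1271).
Squaring chain: 191; never reaches −1, so base 7 is a Miller–Rabin witness that 1271 is composite.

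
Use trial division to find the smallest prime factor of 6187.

23

6187 is odd.
Digit sum 22, not divisible by 3.
Ends in 7: not divisible by 5.
7: 6187 = 7·883 + 6
11: 6187 = 11·562 + 5
13: 6187 = 13·475 + 12
17: 6187 = 17·363 + 16
19: 6187 = 19·325 + 12
23: 6187 = 23·269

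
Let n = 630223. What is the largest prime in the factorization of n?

53

630223 = 11 · 57293
57293 = 23 · 2491
2491 = 47 · 53
53 is prime.
So 630223 = 11 · 23 · 47 · 53; the largest prime factor is 53.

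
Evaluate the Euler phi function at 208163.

197064

Factor: 208163 = 43 · 47 · 103.
φ(208163) = (43−1) · (47−1) · (103−1) = 42 · 46 · 102 = 197064.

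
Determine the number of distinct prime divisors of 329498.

5

329498 = 2 · 164749
164749 = 13 · 12673
12673 = 19 · 667
667 = 23 · 29
329498 = 2 · 13 · 19 · 23 · 29, which has 5 distinct prime factors.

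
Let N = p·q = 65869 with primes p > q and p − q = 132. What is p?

331

Since p = q + 132, we have 65869 = q(q + 132), so q² + 132q − 65869 = 0.
Discriminant: 132² + 4·65869 = 17424 + 263476 = 280900; √280900 = 530.
q = (−132 + 530)/2 = 199, and p = q + 132 = 331.
Check: 199 · 331 = 65869.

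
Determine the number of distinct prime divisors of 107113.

107113 = 43 · 2491
2491 = 47 · 53
107113 = 43 · 47 · 53, which has 3 distinct prime factors.

3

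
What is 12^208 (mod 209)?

12^1 ≡ 12 (mod 209)
12^2 ≡ 12^2 = 144 ≡ 144 (mod 209)
12^4 ≡ 144^2 = 20736 ≡ 45 (mod 209)
12^8 ≡ 45^2 = 2025 ≡ 144 (mod 209)
12^16 ≡ 144^2 = 20736 ≡ 45 (mod 209)
12^32 ≡ 45^2 = 2025 ≡ 144 (mod 209)
12^64 ≡ 144^2 = 20736 ≡ 45 (mod 209)
12^128 ≡ 45^2 = 2025 ≡ 144 (mod 209)
208 = 128 + 64 + 16 in binary powers of 2.
So 12^208 ≡ 144 · 45 · 45 ≡ 45 (mod 209).
Since 45 ≠ 1, base 12 is a Fermat witness: 209 is composite.

45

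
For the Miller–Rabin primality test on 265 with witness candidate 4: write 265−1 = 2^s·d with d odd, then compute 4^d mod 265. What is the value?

265 − 1 = 264 = 2^3 · 33, so d = 33.
4^1 ≡ 4 (mod 265)
4^2 ≡ 4^2 = 16 ≡ 16 (mod 265)
4^4 ≡ 16^2 = 256 ≡ 256 (mod 265)
4^8 ≡ 256^2 = 65536 ≡ 81 (mod 265)
4^16 ≡ 81^2 = 6561 ≡ 201 (mod 265)
4^32 ≡ 201^2 = 40401 ≡ 121 (mod 265)
33 = 32 + 1 in binary powers of 2.
So 4^33 ≡ 121 · 4 ≡ 219 (mod 265).
Squaring chain: 219 → 261 → 16; never reaches −1, so base 4 is a Miller–Rabin witness that 265 is composite.

219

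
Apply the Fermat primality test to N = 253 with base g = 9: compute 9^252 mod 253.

9^1 ≡ 9 (mod 253)
9^2 ≡ 9^2 = 81 ≡ 81 (mod 253)
9^4 ≡ 81^2 = 6561 ≡ 236 (mod 253)
9^8 ≡ 236^2 = 55696 ≡ 36 (mod 253)
9^16 ≡ 36^2 = 1296 ≡ 31 (mod 253)
9^32 ≡ 31^2 = 961 ≡ 202 (mod 253)
9^64 ≡ 202^2 = 40804 ≡ 71 (mod 253)
9^128 ≡ 71^2 = 5041 ≡ 234 (mod 253)
252 = 128 + 64 + 32 + 16 + 8 + 4 in binary powers of 2.
So 9^252 ≡ 234 · 71 · 202 · 31 · 36 · 236 ≡ 202 (mod 253).
Since 202 ≠ 1, base 9 is a Fermat witness: 253 is composite.

202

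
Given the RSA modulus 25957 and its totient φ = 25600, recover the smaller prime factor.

φ(n) = (p−1)(q−1) = n − (p+q) + 1, so p + q = 25957 − 25600 + 1 = 358.
p and q are the roots of t² − 358t + 25957 = 0.
Discriminant: 358² − 4·25957 = 128164 − 103828 = 24336; √24336 = 156.
q = (358 − 156)/2 = 101, p = (358 + 156)/2 = 257.
Check: 101 · 257 = 25957.

101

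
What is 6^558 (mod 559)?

259

6^1 ≡ 6 (mod 559)
6^2 ≡ 6^2 = 36 ≡ 36 (mod 559)
6^4 ≡ 36^2 = 1296 ≡ 178 (mod 559)
6^8 ≡ 178^2 = 31684 ≡ 380 (mod 559)
6^16 ≡ 380^2 = 144400 ≡ 178 (mod 559)
6^32 ≡ 178^2 = 31684 ≡ 380 (mod 559)
6^64 ≡ 380^2 = 144400 ≡ 178 (mod 559)
6^128 ≡ 178^2 = 31684 ≡ 380 (mod 559)
6^256 ≡ 380^2 = 144400 ≡ 178 (mod 559)
6^512 ≡ 178^2 = 31684 ≡ 380 (mod 559)
558 = 512 + 32 + 8 + 4 + 2 in binary powers of 2.
So 6^558 ≡ 380 · 380 · 380 · 178 · 36 ≡ 259 (mod 559).
Since 259 ≠ 1, base 6 is a Fermat witness: 559 is composite.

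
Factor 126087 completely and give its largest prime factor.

61

126087 = 3 · 42029
42029 = 13 · 3233
3233 = 53 · 61
61 is prime.
So 126087 = 3 · 13 · 53 · 61; the largest prime factor is 61.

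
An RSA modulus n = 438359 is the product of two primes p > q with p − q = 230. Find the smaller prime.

Since p = q + 230, we have 438359 = q(q + 230), so q² + 230q − 438359 = 0.
Discriminant: 230² + 4·438359 = 52900 + 1753436 = 1806336; √1806336 = 1344.
q = (−230 + 1344)/2 = 557, and p = q + 230 = 787.
Check: 557 · 787 = 438359.

557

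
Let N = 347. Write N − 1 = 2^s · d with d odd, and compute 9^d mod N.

347 − 1 = 346 = 2^1 · 173, so d = 173.
9^1 ≡ 9 (mod 347)
9^2 ≡ 9^2 = 81 ≡ 81 (mod 347)
9^4 ≡ 81^2 = 6561 ≡ 315 (mod 347)
9^8 ≡ 315^2 = 99225 ≡ 330 (mod 347)
9^16 ≡ 330^2 = 108900 ≡ 289 (mod 347)
9^32 ≡ 289^2 = 83521 ≡ 241 (mod 347)
9^64 ≡ 241^2 = 58081 ≡ 132 (mod 347)
9^128 ≡ 132^2 = 17424 ≡ 74 (mod 347)
173 = 128 + 32 + 8 + 4 + 1 in binary powers of 2.
So 9^173 ≡ 74 · 241 · 330 · 315 · 9 ≡ 1 (mod 347).
Since 9^d ≡ 1 (mod 347), base 9 does not prove 347 composite.

1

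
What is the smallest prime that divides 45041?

73

45041 is odd.
Digit sum 14, not divisible by 3.
Ends in 1: not divisible by 5.
7: 45041 = 7·6434 + 3
11: 45041 = 11·4094 + 7
13: 45041 = 13·3464 + 9
17: 45041 = 17·2649 + 8
19: 45041 = 19·2370 + 11
23: 45041 = 23·1958 + 7
29: 45041 = 29·1553 + 4
31: 45041 = 31·1452 + 29
37: 45041 = 37·1217 + 12
41: 45041 = 41·1098 + 23
43: 45041 = 43·1047 + 20
47: 45041 = 47·958 + 15
53: 45041 = 53·849 + 44
59: 45041 = 59·763 + 24
61: 45041 = 61·738 + 23
67: 45041 = 67·672 + 17
71: 45041 = 71·634 + 27
73: 45041 = 73·617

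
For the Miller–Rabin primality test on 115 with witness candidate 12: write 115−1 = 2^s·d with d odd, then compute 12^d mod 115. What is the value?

115 − 1 = 114 = 2^1 · 57, so d = 57.
12^1 ≡ 12 (mod 115)
12^2 ≡ 12^2 = 144 ≡ 29 (mod 115)
12^4 ≡ 29^2 = 841 ≡ 36 (mod 115)
12^8 ≡ 36^2 = 1296 ≡ 31 (mod 115)
12^16 ≡ 31^2 = 961 ≡ 41 (mod 115)
12^32 ≡ 41^2 = 1681 ≡ 71 (mod 115)
57 = 32 + 16 + 8 + 1 in binary powers of 2.
So 12^57 ≡ 71 · 41 · 31 · 12 ≡ 52 (mod 115).
Squaring chain: 52; never reaches −1, so base 12 is a Miller–Rabin witness that 115 is composite.

52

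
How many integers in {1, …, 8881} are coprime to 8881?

8692

Factor: 8881 = 83 · 107.
φ(8881) = (83−1) · (107−1) = 82 · 106 = 8692.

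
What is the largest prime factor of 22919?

43

22919 = 13 · 1763
1763 = 41 · 43
43 is prime.
So 22919 = 13 · 41 · 43; the largest prime factor is 43.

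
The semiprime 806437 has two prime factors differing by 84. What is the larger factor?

Since p = q + 84, we have 806437 = q(q + 84), so q² + 84q − 806437 = 0.
Discriminant: 84² + 4·806437 = 7056 + 3225748 = 3232804; √3232804 = 1798.
q = (−84 + 1798)/2 = 857, and p = q + 84 = 941.
Check: 857 · 941 = 806437.

941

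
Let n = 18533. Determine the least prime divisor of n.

18533 is odd.
Digit sum 20, not divisible by 3.
Ends in 3: not divisible by 5.
7: 18533 = 7·2647 + 4
11: 18533 = 11·1684 + 9
13: 18533 = 13·1425 + 8
17: 18533 = 17·1090 + 3
19: 18533 = 19·975 + 8
23: 18533 = 23·805 + 18
29: 18533 = 29·639 + 2
31: 18533 = 31·597 + 26
37: 18533 = 37·500 + 33
41: 18533 = 41·452 + 1
43: 18533 = 43·431

43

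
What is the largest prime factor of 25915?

25915 = 5 · 5183
5183 = 71 · 73
73 is prime.
So 25915 = 5 · 71 · 73; the largest prime factor is 73.

73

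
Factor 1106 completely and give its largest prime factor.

1106 = 2 · 553
553 = 7 · 79
79 is prime.
So 1106 = 2 · 7 · 79; the largest prime factor is 79.

79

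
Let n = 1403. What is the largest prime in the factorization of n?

61

1403 = 23 · 61
61 is prime.
So 1403 = 23 · 61; the largest prime factor is 61.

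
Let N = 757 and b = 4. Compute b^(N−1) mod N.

4^1 ≡ 4 (mod 757)
4^2 ≡ 4^2 = 16 ≡ 16 (mod 757)
4^4 ≡ 16^2 = 256 ≡ 256 (mod 757)
4^8 ≡ 256^2 = 65536 ≡ 434 (mod 757)
4^16 ≡ 434^2 = 188356 ≡ 620 (mod 757)
4^32 ≡ 620^2 = 384400 ≡ 601 (mod 757)
4^64 ≡ 601^2 = 361201 ≡ 112 (mod 757)
4^128 ≡ 112^2 = 12544 ≡ 432 (mod 757)
4^256 ≡ 432^2 = 186624 ≡ 402 (mod 757)
4^512 ≡ 402^2 = 161604 ≡ 363 (mod 757)
756 = 512 + 128 + 64 + 32 + 16 + 4 in binary powers of 2.
So 4^756 ≡ 363 · 432 · 112 · 601 · 620 · 256 ≡ 1 (mod 757).
Since the result is 1, base 4 gives no evidence that 757 is composite.

1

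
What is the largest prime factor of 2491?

53

2491 = 47 · 53
53 is prime.
So 2491 = 47 · 53; the largest prime factor is 53.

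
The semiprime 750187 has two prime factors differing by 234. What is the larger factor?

Since p = q + 234, we have 750187 = q(q + 234), so q² + 234q − 750187 = 0.
Discriminant: 234² + 4·750187 = 54756 + 3000748 = 3055504; √3055504 = 1748.
q = (−234 + 1748)/2 = 757, and p = q + 234 = 991.
Check: 757 · 991 = 750187.

991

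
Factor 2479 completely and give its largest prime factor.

67

2479 = 37 · 67
67 is prime.
So 2479 = 37 · 67; the largest prime factor is 67.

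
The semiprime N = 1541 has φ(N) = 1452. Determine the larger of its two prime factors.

67

φ(n) = (p−1)(q−1) = n − (p+q) + 1, so p + q = 1541 − 1452 + 1 = 90.
p and q are the roots of t² − 90t + 1541 = 0.
Discriminant: 90² − 4·1541 = 8100 − 6164 = 1936; √1936 = 44.
q = (90 − 44)/2 = 23, p = (90 + 44)/2 = 67.
Check: 23 · 67 = 1541.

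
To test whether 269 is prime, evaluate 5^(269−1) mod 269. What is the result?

5^1 ≡ 5 (mod 269)
5^2 ≡ 5^2 = 25 ≡ 25 (mod 269)
5^4 ≡ 25^2 = 625 ≡ 87 (mod 269)
5^8 ≡ 87^2 = 7569 ≡ 37 (mod 269)
5^16 ≡ 37^2 = 1369 ≡ 24 (mod 269)
5^32 ≡ 24^2 = 576 ≡ 38 (mod 269)
5^64 ≡ 38^2 = 1444 ≡ 99 (mod 269)
5^128 ≡ 99^2 = 9801 ≡ 117 (mod 269)
5^256 ≡ 117^2 = 13689 ≡ 239 (mod 269)
268 = 256 + 8 + 4 in binary powers of 2.
So 5^268 ≡ 239 · 37 · 87 ≡ 1 (mod 269).
Since the result is 1, base 5 gives no evidence that 269 is composite.

1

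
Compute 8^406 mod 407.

344

8^1 ≡ 8 (mod 407)
8^2 ≡ 8^2 = 64 ≡ 64 (mod 407)
8^4 ≡ 64^2 = 4096 ≡ 26 (mod 407)
8^8 ≡ 26^2 = 676 ≡ 269 (mod 407)
8^16 ≡ 269^2 = 72361 ≡ 322 (mod 407)
8^32 ≡ 322^2 = 103684 ≡ 306 (mod 407)
8^64 ≡ 306^2 = 93636 ≡ 26 (mod 407)
8^128 ≡ 26^2 = 676 ≡ 269 (mod 407)
8^256 ≡ 269^2 = 72361 ≡ 322 (mod 407)
406 = 256 + 128 + 16 + 4 + 2 in binary powers of 2.
So 8^406 ≡ 322 · 269 · 322 · 26 · 64 ≡ 344 (mod 407).
Since 344 ≠ 1, base 8 is a Fermat witness: 407 is composite.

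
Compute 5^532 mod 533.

508

5^1 ≡ 5 (mod 533)
5^2 ≡ 5^2 = 25 ≡ 25 (mod 533)
5^4 ≡ 25^2 = 625 ≡ 92 (mod 533)
5^8 ≡ 92^2 = 8464 ≡ 469 (mod 533)
5^16 ≡ 469^2 = 219961 ≡ 365 (mod 533)
5^32 ≡ 365^2 = 133225 ≡ 508 (mod 533)
5^64 ≡ 508^2 = 258064 ≡ 92 (mod 533)
5^128 ≡ 92^2 = 8464 ≡ 469 (mod 533)
5^256 ≡ 469^2 = 219961 ≡ 365 (mod 533)
5^512 ≡ 365^2 = 133225 ≡ 508 (mod 533)
532 = 512 + 16 + 4 in binary powers of 2.
So 5^532 ≡ 508 · 365 · 92 ≡ 508 (mod 533).
Since 508 ≠ 1, base 5 is a Fermat witness: 533 is composite.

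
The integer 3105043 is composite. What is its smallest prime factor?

3105043 is odd.
Digit sum 16, not divisible by 3.
Ends in 3: not divisible by 5.
7: 3105043 = 7·443577 + 4
11: 3105043 = 11·282276 + 7
13: 3105043 = 13·238849 + 6
17: 3105043 = 17·182649 + 10
19: 3105043 = 19·163423 + 6
23: 3105043 = 23·135001 + 20
29: 3105043 = 29·107070 + 13
31: 3105043 = 31·100162 + 21
37: 3105043 = 37·83920 + 3
41: 3105043 = 41·75732 + 31
43: 3105043 = 43·72210 + 13
47: 3105043 = 47·66064 + 35
53: 3105043 = 53·58585 + 38
59: 3105043 = 59·52627 + 50
61: 3105043 = 61·50902 + 21
67: 3105043 = 67·46343 + 62
71: 3105043 = 71·43733

71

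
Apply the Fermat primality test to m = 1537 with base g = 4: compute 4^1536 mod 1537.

864

4^1 ≡ 4 (mod 1537)
4^2 ≡ 4^2 = 16 ≡ 16 (mod 1537)
4^4 ≡ 16^2 = 256 ≡ 256 (mod 1537)
4^8 ≡ 256^2 = 65536 ≡ 982 (mod 1537)
4^16 ≡ 982^2 = 964324 ≡ 625 (mod 1537)
4^32 ≡ 625^2 = 390625 ≡ 227 (mod 1537)
4^64 ≡ 227^2 = 51529 ≡ 808 (mod 1537)
4^128 ≡ 808^2 = 652864 ≡ 1176 (mod 1537)
4^256 ≡ 1176^2 = 1382976 ≡ 1213 (mod 1537)
4^512 ≡ 1213^2 = 1471369 ≡ 460 (mod 1537)
4^1024 ≡ 460^2 = 211600 ≡ 1031 (mod 1537)
1536 = 1024 + 512 in binary powers of 2.
So 4^1536 ≡ 1031 · 460 ≡ 864 (mod 1537).
Since 864 ≠ 1, base 4 is a Fermat witness: 1537 is composite.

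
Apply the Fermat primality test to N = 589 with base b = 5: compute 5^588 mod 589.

5^1 ≡ 5 (mod 589)
5^2 ≡ 5^2 = 25 ≡ 25 (mod 589)
5^4 ≡ 25^2 = 625 ≡ 36 (mod 589)
5^8 ≡ 36^2 = 1296 ≡ 118 (mod 589)
5^16 ≡ 118^2 = 13924 ≡ 377 (mod 589)
5^32 ≡ 377^2 = 142129 ≡ 180 (mod 589)
5^64 ≡ 180^2 = 32400 ≡ 5 (mod 589)
5^128 ≡ 5^2 = 25 ≡ 25 (mod 589)
5^256 ≡ 25^2 = 625 ≡ 36 (mod 589)
5^512 ≡ 36^2 = 1296 ≡ 118 (mod 589)
588 = 512 + 64 + 8 + 4 in binary powers of 2.
So 5^588 ≡ 118 · 5 · 118 · 36 ≡ 125 (mod 589).
Since 125 ≠ 1, base 5 is a Fermat witness: 589 is composite.

125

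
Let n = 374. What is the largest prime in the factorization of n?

17

374 = 2 · 187
187 = 11 · 17
17 is prime.
So 374 = 2 · 11 · 17; the largest prime factor is 17.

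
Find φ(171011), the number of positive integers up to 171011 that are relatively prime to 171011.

Factor: 171011 = 41 · 43 · 97.
φ(171011) = (41−1) · (43−1) · (97−1) = 40 · 42 · 96 = 161280.

161280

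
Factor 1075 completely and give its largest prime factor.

1075 = 5 · 215
215 = 5 · 43
43 is prime.
So 1075 = 5^2 · 43; the largest prime factor is 43.

43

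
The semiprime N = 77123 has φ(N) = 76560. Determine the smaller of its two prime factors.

φ(n) = (p−1)(q−1) = n − (p+q) + 1, so p + q = 77123 − 76560 + 1 = 564.
p and q are the roots of t² − 564t + 77123 = 0.
Discriminant: 564² − 4·77123 = 318096 − 308492 = 9604; √9604 = 98.
q = (564 − 98)/2 = 233, p = (564 + 98)/2 = 331.
Check: 233 · 331 = 77123.

233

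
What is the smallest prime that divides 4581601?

97

4581601 is odd.
Digit sum 25, not divisible by 3.
Ends in 1: not divisible by 5.
7: 4581601 = 7·654514 + 3
11: 4581601 = 11·416509 + 2
13: 4581601 = 13·352430 + 11
17: 4581601 = 17·269505 + 16
19: 4581601 = 19·241136 + 17
23: 4581601 = 23·199200 + 1
29: 4581601 = 29·157986 + 7
31: 4581601 = 31·147793 + 18
37: 4581601 = 37·123827 + 2
41: 4581601 = 41·111746 + 15
43: 4581601 = 43·106548 + 37
47: 4581601 = 47·97480 + 41
53: 4581601 = 53·86445 + 16
59: 4581601 = 59·77654 + 15
61: 4581601 = 61·75108 + 13
67: 4581601 = 67·68382 + 7
71: 4581601 = 71·64529 + 42
73: 4581601 = 73·62761 + 48
79: 4581601 = 79·57994 + 75
83: 4581601 = 83·55200 + 1
89: 4581601 = 89·51478 + 59
97: 4581601 = 97·47233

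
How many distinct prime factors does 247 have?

247 = 13 · 19
247 = 13 · 19, which has 2 distinct prime factors.

2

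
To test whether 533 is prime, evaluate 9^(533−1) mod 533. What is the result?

9^1 ≡ 9 (mod 533)
9^2 ≡ 9^2 = 81 ≡ 81 (mod 533)
9^4 ≡ 81^2 = 6561 ≡ 165 (mod 533)
9^8 ≡ 165^2 = 27225 ≡ 42 (mod 533)
9^16 ≡ 42^2 = 1764 ≡ 165 (mod 533)
9^32 ≡ 165^2 = 27225 ≡ 42 (mod 533)
9^64 ≡ 42^2 = 1764 ≡ 165 (mod 533)
9^128 ≡ 165^2 = 27225 ≡ 42 (mod 533)
9^256 ≡ 42^2 = 1764 ≡ 165 (mod 533)
9^512 ≡ 165^2 = 27225 ≡ 42 (mod 533)
532 = 512 + 16 + 4 in binary powers of 2.
So 9^532 ≡ 42 · 165 · 165 ≡ 165 (mod 533).
Since 165 ≠ 1, base 9 is a Fermat witness: 533 is composite.

165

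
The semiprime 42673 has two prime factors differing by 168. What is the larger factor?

307

Since p = q + 168, we have 42673 = q(q + 168), so q² + 168q − 42673 = 0.
Discriminant: 168² + 4·42673 = 28224 + 170692 = 198916; √198916 = 446.
q = (−168 + 446)/2 = 139, and p = q + 168 = 307.
Check: 139 · 307 = 42673.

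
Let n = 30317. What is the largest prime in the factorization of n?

71

30317 = 7 · 4331
4331 = 61 · 71
71 is prime.
So 30317 = 7 · 61 · 71; the largest prime factor is 71.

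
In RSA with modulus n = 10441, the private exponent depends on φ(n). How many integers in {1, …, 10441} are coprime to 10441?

10192

Factor: 10441 = 53 · 197.
φ(10441) = (53−1) · (197−1) = 52 · 196 = 10192.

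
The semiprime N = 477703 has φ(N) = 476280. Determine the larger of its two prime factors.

φ(n) = (p−1)(q−1) = n − (p+q) + 1, so p + q = 477703 − 476280 + 1 = 1424.
p and q are the roots of t² − 1424t + 477703 = 0.
Discriminant: 1424² − 4·477703 = 2027776 − 1910812 = 116964; √116964 = 342.
q = (1424 − 342)/2 = 541, p = (1424 + 342)/2 = 883.
Check: 541 · 883 = 477703.

883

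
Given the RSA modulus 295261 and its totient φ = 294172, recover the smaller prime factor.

503

φ(n) = (p−1)(q−1) = n − (p+q) + 1, so p + q = 295261 − 294172 + 1 = 1090.
p and q are the roots of t² − 1090t + 295261 = 0.
Discriminant: 1090² − 4·295261 = 1188100 − 1181044 = 7056; √7056 = 84.
q = (1090 − 84)/2 = 503, p = (1090 + 84)/2 = 587.
Check: 503 · 587 = 295261.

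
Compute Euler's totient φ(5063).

4920

Factor: 5063 = 61 · 83.
φ(5063) = (61−1) · (83−1) = 60 · 82 = 4920.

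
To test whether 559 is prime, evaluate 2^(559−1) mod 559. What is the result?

2^1 ≡ 2 (mod 559)
2^2 ≡ 2^2 = 4 ≡ 4 (mod 559)
2^4 ≡ 4^2 = 16 ≡ 16 (mod 559)
2^8 ≡ 16^2 = 256 ≡ 256 (mod 559)
2^16 ≡ 256^2 = 65536 ≡ 133 (mod 559)
2^32 ≡ 133^2 = 17689 ≡ 360 (mod 559)
2^64 ≡ 360^2 = 129600 ≡ 471 (mod 559)
2^128 ≡ 471^2 = 221841 ≡ 477 (mod 559)
2^256 ≡ 477^2 = 227529 ≡ 16 (mod 559)
2^512 ≡ 16^2 = 256 ≡ 256 (mod 559)
558 = 512 + 32 + 8 + 4 + 2 in binary powers of 2.
So 2^558 ≡ 256 · 360 · 256 · 16 · 4 ≡ 441 (mod 559).
Since 441 ≠ 1, base 2 is a Fermat witness: 559 is composite.

441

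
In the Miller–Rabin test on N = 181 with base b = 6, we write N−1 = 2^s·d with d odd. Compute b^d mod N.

162

181 − 1 = 180 = 2^2 · 45, so d = 45.
6^1 ≡ 6 (mod 181)
6^2 ≡ 6^2 = 36 ≡ 36 (mod 181)
6^4 ≡ 36^2 = 1296 ≡ 29 (mod 181)
6^8 ≡ 29^2 = 841 ≡ 117 (mod 181)
6^16 ≡ 117^2 = 13689 ≡ 114 (mod 181)
6^32 ≡ 114^2 = 12996 ≡ 145 (mod 181)
45 = 32 + 8 + 4 + 1 in binary powers of 2.
So 6^45 ≡ 145 · 117 · 29 · 6 ≡ 162 (mod 181).
Squaring chain: 162 → 180; reaches −1, so base 6 does not prove 181 composite.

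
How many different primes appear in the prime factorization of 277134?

6

277134 = 2 · 138567
138567 = 3 · 46189
46189 = 11 · 4199
4199 = 13 · 323
323 = 17 · 19
277134 = 2 · 3 · 11 · 13 · 17 · 19, which has 6 distinct prime factors.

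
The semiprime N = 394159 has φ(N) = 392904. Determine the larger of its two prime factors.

φ(n) = (p−1)(q−1) = n − (p+q) + 1, so p + q = 394159 − 392904 + 1 = 1256.
p and q are the roots of t² − 1256t + 394159 = 0.
Discriminant: 1256² − 4·394159 = 1577536 − 1576636 = 900; √900 = 30.
q = (1256 − 30)/2 = 613, p = (1256 + 30)/2 = 643.
Check: 613 · 643 = 394159.

643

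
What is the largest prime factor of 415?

415 = 5 · 83
83 is prime.
So 415 = 5 · 83; the largest prime factor is 83.

83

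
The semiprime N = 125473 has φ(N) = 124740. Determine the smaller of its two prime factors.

φ(n) = (p−1)(q−1) = n − (p+q) + 1, so p + q = 125473 − 124740 + 1 = 734.
p and q are the roots of t² − 734t + 125473 = 0.
Discriminant: 734² − 4·125473 = 538756 − 501892 = 36864; √36864 = 192.
q = (734 − 192)/2 = 271, p = (734 + 192)/2 = 463.
Check: 271 · 463 = 125473.

271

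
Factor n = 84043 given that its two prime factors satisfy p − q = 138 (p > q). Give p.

367

Since p = q + 138, we have 84043 = q(q + 138), so q² + 138q − 84043 = 0.
Discriminant: 138² + 4·84043 = 19044 + 336172 = 355216; √355216 = 596.
q = (−138 + 596)/2 = 229, and p = q + 138 = 367.
Check: 229 · 367 = 84043.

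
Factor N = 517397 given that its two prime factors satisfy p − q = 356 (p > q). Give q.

Since p = q + 356, we have 517397 = q(q + 356), so q² + 356q − 517397 = 0.
Discriminant: 356² + 4·517397 = 126736 + 2069588 = 2196324; √2196324 = 1482.
q = (−356 + 1482)/2 = 563, and p = q + 356 = 919.
Check: 563 · 919 = 517397.

563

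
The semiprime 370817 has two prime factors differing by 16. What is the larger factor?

617

Since p = q + 16, we have 370817 = q(q + 16), so q² + 16q − 370817 = 0.
Discriminant: 16² + 4·370817 = 256 + 1483268 = 1483524; √1483524 = 1218.
q = (−16 + 1218)/2 = 601, and p = q + 16 = 617.
Check: 601 · 617 = 370817.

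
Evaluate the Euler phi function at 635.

504

Factor: 635 = 5 · 127.
φ(635) = (5−1) · (127−1) = 4 · 126 = 504.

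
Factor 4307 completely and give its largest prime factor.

4307 = 59 · 73
73 is prime.
So 4307 = 59 · 73; the largest prime factor is 73.

73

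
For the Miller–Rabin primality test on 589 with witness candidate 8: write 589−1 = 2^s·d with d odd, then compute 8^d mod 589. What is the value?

436

589 − 1 = 588 = 2^2 · 147, so d = 147.
8^1 ≡ 8 (mod 589)
8^2 ≡ 8^2 = 64 ≡ 64 (mod 589)
8^4 ≡ 64^2 = 4096 ≡ 562 (mod 589)
8^8 ≡ 562^2 = 315844 ≡ 140 (mod 589)
8^16 ≡ 140^2 = 19600 ≡ 163 (mod 589)
8^32 ≡ 163^2 = 26569 ≡ 64 (mod 589)
8^64 ≡ 64^2 = 4096 ≡ 562 (mod 589)
8^128 ≡ 562^2 = 315844 ≡ 140 (mod 589)
147 = 128 + 16 + 2 + 1 in binary powers of 2.
So 8^147 ≡ 140 · 163 · 64 · 8 ≡ 436 (mod 589).
Squaring chain: 436 → 438; never reaches −1, so base 8 is a Miller–Rabin witness that 589 is composite.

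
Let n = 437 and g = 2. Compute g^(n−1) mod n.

358

2^1 ≡ 2 (mod 437)
2^2 ≡ 2^2 = 4 ≡ 4 (mod 437)
2^4 ≡ 4^2 = 16 ≡ 16 (mod 437)
2^8 ≡ 16^2 = 256 ≡ 256 (mod 437)
2^16 ≡ 256^2 = 65536 ≡ 423 (mod 437)
2^32 ≡ 423^2 = 178929 ≡ 196 (mod 437)
2^64 ≡ 196^2 = 38416 ≡ 397 (mod 437)
2^128 ≡ 397^2 = 157609 ≡ 289 (mod 437)
2^256 ≡ 289^2 = 83521 ≡ 54 (mod 437)
436 = 256 + 128 + 32 + 16 + 4 in binary powers of 2.
So 2^436 ≡ 54 · 289 · 196 · 423 · 16 ≡ 358 (mod 437).
Since 358 ≠ 1, base 2 is a Fermat witness: 437 is composite.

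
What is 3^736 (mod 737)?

3^1 ≡ 3 (mod 737)
3^2 ≡ 3^2 = 9 ≡ 9 (mod 737)
3^4 ≡ 9^2 = 81 ≡ 81 (mod 737)
3^8 ≡ 81^2 = 6561 ≡ 665 (mod 737)
3^16 ≡ 665^2 = 442225 ≡ 25 (mod 737)
3^32 ≡ 25^2 = 625 ≡ 625 (mod 737)
3^64 ≡ 625^2 = 390625 ≡ 15 (mod 737)
3^128 ≡ 15^2 = 225 ≡ 225 (mod 737)
3^256 ≡ 225^2 = 50625 ≡ 509 (mod 737)
3^512 ≡ 509^2 = 259081 ≡ 394 (mod 737)
736 = 512 + 128 + 64 + 32 in binary powers of 2.
So 3^736 ≡ 394 · 225 · 15 · 625 ≡ 223 (mod 737).
Since 223 ≠ 1, base 3 is a Fermat witness: 737 is composite.

223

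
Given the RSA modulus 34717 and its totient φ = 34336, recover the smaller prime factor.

149

φ(n) = (p−1)(q−1) = n − (p+q) + 1, so p + q = 34717 − 34336 + 1 = 382.
p and q are the roots of t² − 382t + 34717 = 0.
Discriminant: 382² − 4·34717 = 145924 − 138868 = 7056; √7056 = 84.
q = (382 − 84)/2 = 149, p = (382 + 84)/2 = 233.
Check: 149 · 233 = 34717.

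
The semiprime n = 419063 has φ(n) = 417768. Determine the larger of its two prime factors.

φ(n) = (p−1)(q−1) = n − (p+q) + 1, so p + q = 419063 − 417768 + 1 = 1296.
p and q are the roots of t² − 1296t + 419063 = 0.
Discriminant: 1296² − 4·419063 = 1679616 − 1676252 = 3364; √3364 = 58.
q = (1296 − 58)/2 = 619, p = (1296 + 58)/2 = 677.
Check: 619 · 677 = 419063.

677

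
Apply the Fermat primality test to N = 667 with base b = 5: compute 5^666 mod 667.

169

5^1 ≡ 5 (mod 667)
5^2 ≡ 5^2 = 25 ≡ 25 (mod 667)
5^4 ≡ 25^2 = 625 ≡ 625 (mod 667)
5^8 ≡ 625^2 = 390625 ≡ 430 (mod 667)
5^16 ≡ 430^2 = 184900 ≡ 141 (mod 667)
5^32 ≡ 141^2 = 19881 ≡ 538 (mod 667)
5^64 ≡ 538^2 = 289444 ≡ 633 (mod 667)
5^128 ≡ 633^2 = 400689 ≡ 489 (mod 667)
5^256 ≡ 489^2 = 239121 ≡ 335 (mod 667)
5^512 ≡ 335^2 = 112225 ≡ 169 (mod 667)
666 = 512 + 128 + 16 + 8 + 2 in binary powers of 2.
So 5^666 ≡ 169 · 489 · 141 · 430 · 25 ≡ 169 (mod 667).
Since 169 ≠ 1, base 5 is a Fermat witness: 667 is composite.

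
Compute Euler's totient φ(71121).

46800

Factor: 71121 = 3 · 151 · 157.
φ(71121) = (3−1) · (151−1) · (157−1) = 2 · 150 · 156 = 46800.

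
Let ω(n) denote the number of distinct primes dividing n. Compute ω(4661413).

4661413 = 41^2 · 2773
2773 = 47 · 59
4661413 = 41^2 · 47 · 59, which has 3 distinct prime factors.

3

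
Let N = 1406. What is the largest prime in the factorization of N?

1406 = 2 · 703
703 = 19 · 37
37 is prime.
So 1406 = 2 · 19 · 37; the largest prime factor is 37.

37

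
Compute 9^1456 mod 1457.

1001

9^1 ≡ 9 (mod 1457)
9^2 ≡ 9^2 = 81 ≡ 81 (mod 1457)
9^4 ≡ 81^2 = 6561 ≡ 733 (mod 1457)
9^8 ≡ 733^2 = 537289 ≡ 1113 (mod 1457)
9^16 ≡ 1113^2 = 1238769 ≡ 319 (mod 1457)
9^32 ≡ 319^2 = 101761 ≡ 1228 (mod 1457)
9^64 ≡ 1228^2 = 1507984 ≡ 1446 (mod 1457)
9^128 ≡ 1446^2 = 2090916 ≡ 121 (mod 1457)
9^256 ≡ 121^2 = 14641 ≡ 71 (mod 1457)
9^512 ≡ 71^2 = 5041 ≡ 670 (mod 1457)
9^1024 ≡ 670^2 = 448900 ≡ 144 (mod 1457)
1456 = 1024 + 256 + 128 + 32 + 16 in binary powers of 2.
So 9^1456 ≡ 144 · 71 · 121 · 1228 · 319 ≡ 1001 (mod 1457).
Since 1001 ≠ 1, base 9 is a Fermat witness: 1457 is composite.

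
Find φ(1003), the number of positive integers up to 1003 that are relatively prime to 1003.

Factor: 1003 = 17 · 59.
φ(1003) = (17−1) · (59−1) = 16 · 58 = 928.

928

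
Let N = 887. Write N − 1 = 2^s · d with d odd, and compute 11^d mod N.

887 − 1 = 886 = 2^1 · 443, so d = 443.
11^1 ≡ 11 (mod 887)
11^2 ≡ 11^2 = 121 ≡ 121 (mod 887)
11^4 ≡ 121^2 = 14641 ≡ 449 (mod 887)
11^8 ≡ 449^2 = 201601 ≡ 252 (mod 887)
11^16 ≡ 252^2 = 63504 ≡ 527 (mod 887)
11^32 ≡ 527^2 = 277729 ≡ 98 (mod 887)
11^64 ≡ 98^2 = 9604 ≡ 734 (mod 887)
11^128 ≡ 734^2 = 538756 ≡ 347 (mod 887)
11^256 ≡ 347^2 = 120409 ≡ 664 (mod 887)
443 = 256 + 128 + 32 + 16 + 8 + 2 + 1 in binary powers of 2.
So 11^443 ≡ 664 · 347 · 98 · 527 · 252 · 121 · 11 ≡ 1 (mod 887).
Since 11^d ≡ 1 (mod 887), base 11 does not prove 887 composite.

1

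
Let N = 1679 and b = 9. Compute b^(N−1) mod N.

210

9^1 ≡ 9 (mod 1679)
9^2 ≡ 9^2 = 81 ≡ 81 (mod 1679)
9^4 ≡ 81^2 = 6561 ≡ 1524 (mod 1679)
9^8 ≡ 1524^2 = 2322576 ≡ 519 (mod 1679)
9^16 ≡ 519^2 = 269361 ≡ 721 (mod 1679)
9^32 ≡ 721^2 = 519841 ≡ 1030 (mod 1679)
9^64 ≡ 1030^2 = 1060900 ≡ 1451 (mod 1679)
9^128 ≡ 1451^2 = 2105401 ≡ 1614 (mod 1679)
9^256 ≡ 1614^2 = 2604996 ≡ 867 (mod 1679)
9^512 ≡ 867^2 = 751689 ≡ 1176 (mod 1679)
9^1024 ≡ 1176^2 = 1382976 ≡ 1159 (mod 1679)
1678 = 1024 + 512 + 128 + 8 + 4 + 2 in binary powers of 2.
So 9^1678 ≡ 1159 · 1176 · 1614 · 519 · 1524 · 81 ≡ 210 (mod 1679).
Since 210 ≠ 1, base 9 is a Fermat witness: 1679 is composite.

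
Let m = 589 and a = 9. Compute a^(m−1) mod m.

9^1 ≡ 9 (mod 589)
9^2 ≡ 9^2 = 81 ≡ 81 (mod 589)
9^4 ≡ 81^2 = 6561 ≡ 82 (mod 589)
9^8 ≡ 82^2 = 6724 ≡ 245 (mod 589)
9^16 ≡ 245^2 = 60025 ≡ 536 (mod 589)
9^32 ≡ 536^2 = 287296 ≡ 453 (mod 589)
9^64 ≡ 453^2 = 205209 ≡ 237 (mod 589)
9^128 ≡ 237^2 = 56169 ≡ 214 (mod 589)
9^256 ≡ 214^2 = 45796 ≡ 443 (mod 589)
9^512 ≡ 443^2 = 196249 ≡ 112 (mod 589)
588 = 512 + 64 + 8 + 4 in binary powers of 2.
So 9^588 ≡ 112 · 237 · 245 · 82 ≡ 140 (mod 589).
Since 140 ≠ 1, base 9 is a Fermat witness: 589 is composite.

140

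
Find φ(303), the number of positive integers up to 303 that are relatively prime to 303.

Factor: 303 = 3 · 101.
φ(303) = (3−1) · (101−1) = 2 · 100 = 200.

200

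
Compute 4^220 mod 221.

4^1 ≡ 4 (mod 221)
4^2 ≡ 4^2 = 16 ≡ 16 (mod 221)
4^4 ≡ 16^2 = 256 ≡ 35 (mod 221)
4^8 ≡ 35^2 = 1225 ≡ 120 (mod 221)
4^16 ≡ 120^2 = 14400 ≡ 35 (mod 221)
4^32 ≡ 35^2 = 1225 ≡ 120 (mod 221)
4^64 ≡ 120^2 = 14400 ≡ 35 (mod 221)
4^128 ≡ 35^2 = 1225 ≡ 120 (mod 221)
220 = 128 + 64 + 16 + 8 + 4 in binary powers of 2.
So 4^220 ≡ 120 · 35 · 35 · 120 · 35 ≡ 35 (mod 221).
Since 35 ≠ 1, base 4 is a Fermat witness: 221 is composite.

35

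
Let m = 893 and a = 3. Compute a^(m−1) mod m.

3^1 ≡ 3 (mod 893)
3^2 ≡ 3^2 = 9 ≡ 9 (mod 893)
3^4 ≡ 9^2 = 81 ≡ 81 (mod 893)
3^8 ≡ 81^2 = 6561 ≡ 310 (mod 893)
3^16 ≡ 310^2 = 96100 ≡ 549 (mod 893)
3^32 ≡ 549^2 = 301401 ≡ 460 (mod 893)
3^64 ≡ 460^2 = 211600 ≡ 852 (mod 893)
3^128 ≡ 852^2 = 725904 ≡ 788 (mod 893)
3^256 ≡ 788^2 = 620944 ≡ 309 (mod 893)
3^512 ≡ 309^2 = 95481 ≡ 823 (mod 893)
892 = 512 + 256 + 64 + 32 + 16 + 8 + 4 in binary powers of 2.
So 3^892 ≡ 823 · 309 · 852 · 460 · 549 · 310 · 81 ≡ 852 (mod 893).
Since 852 ≠ 1, base 3 is a Fermat witness: 893 is composite.

852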